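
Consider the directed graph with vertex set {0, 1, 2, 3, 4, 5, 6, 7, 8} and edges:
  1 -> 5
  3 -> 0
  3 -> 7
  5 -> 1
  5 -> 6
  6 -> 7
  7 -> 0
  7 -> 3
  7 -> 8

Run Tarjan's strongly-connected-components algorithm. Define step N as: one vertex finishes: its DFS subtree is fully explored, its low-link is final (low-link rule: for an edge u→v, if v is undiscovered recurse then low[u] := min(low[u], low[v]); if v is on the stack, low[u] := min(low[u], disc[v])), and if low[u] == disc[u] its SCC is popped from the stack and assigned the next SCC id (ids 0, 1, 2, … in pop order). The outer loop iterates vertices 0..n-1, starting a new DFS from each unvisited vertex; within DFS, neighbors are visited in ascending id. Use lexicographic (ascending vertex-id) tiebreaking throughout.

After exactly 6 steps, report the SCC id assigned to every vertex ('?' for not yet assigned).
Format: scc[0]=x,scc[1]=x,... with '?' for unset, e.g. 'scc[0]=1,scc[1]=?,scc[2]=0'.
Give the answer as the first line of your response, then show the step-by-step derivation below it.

scc[0]=0,scc[1]=?,scc[2]=?,scc[3]=2,scc[4]=?,scc[5]=?,scc[6]=3,scc[7]=2,scc[8]=1

step 1: low=(low[0]=0,low[1]=?,low[2]=?,low[3]=?,low[4]=?,low[5]=?,low[6]=?,low[7]=?,low[8]=?); scc=(scc[0]=0,scc[1]=?,scc[2]=?,scc[3]=?,scc[4]=?,scc[5]=?,scc[6]=?,scc[7]=?,scc[8]=?)
step 2: low=(low[0]=0,low[1]=1,low[2]=?,low[3]=4,low[4]=?,low[5]=1,low[6]=3,low[7]=4,low[8]=?); scc=(scc[0]=0,scc[1]=?,scc[2]=?,scc[3]=?,scc[4]=?,scc[5]=?,scc[6]=?,scc[7]=?,scc[8]=?)
step 3: low=(low[0]=0,low[1]=1,low[2]=?,low[3]=4,low[4]=?,low[5]=1,low[6]=3,low[7]=4,low[8]=6); scc=(scc[0]=0,scc[1]=?,scc[2]=?,scc[3]=?,scc[4]=?,scc[5]=?,scc[6]=?,scc[7]=?,scc[8]=1)
step 4: low=(low[0]=0,low[1]=1,low[2]=?,low[3]=4,low[4]=?,low[5]=1,low[6]=3,low[7]=4,low[8]=6); scc=(scc[0]=0,scc[1]=?,scc[2]=?,scc[3]=2,scc[4]=?,scc[5]=?,scc[6]=?,scc[7]=2,scc[8]=1)
step 5: low=(low[0]=0,low[1]=1,low[2]=?,low[3]=4,low[4]=?,low[5]=1,low[6]=3,low[7]=4,low[8]=6); scc=(scc[0]=0,scc[1]=?,scc[2]=?,scc[3]=2,scc[4]=?,scc[5]=?,scc[6]=3,scc[7]=2,scc[8]=1)
step 6: low=(low[0]=0,low[1]=1,low[2]=?,low[3]=4,low[4]=?,low[5]=1,low[6]=3,low[7]=4,low[8]=6); scc=(scc[0]=0,scc[1]=?,scc[2]=?,scc[3]=2,scc[4]=?,scc[5]=?,scc[6]=3,scc[7]=2,scc[8]=1)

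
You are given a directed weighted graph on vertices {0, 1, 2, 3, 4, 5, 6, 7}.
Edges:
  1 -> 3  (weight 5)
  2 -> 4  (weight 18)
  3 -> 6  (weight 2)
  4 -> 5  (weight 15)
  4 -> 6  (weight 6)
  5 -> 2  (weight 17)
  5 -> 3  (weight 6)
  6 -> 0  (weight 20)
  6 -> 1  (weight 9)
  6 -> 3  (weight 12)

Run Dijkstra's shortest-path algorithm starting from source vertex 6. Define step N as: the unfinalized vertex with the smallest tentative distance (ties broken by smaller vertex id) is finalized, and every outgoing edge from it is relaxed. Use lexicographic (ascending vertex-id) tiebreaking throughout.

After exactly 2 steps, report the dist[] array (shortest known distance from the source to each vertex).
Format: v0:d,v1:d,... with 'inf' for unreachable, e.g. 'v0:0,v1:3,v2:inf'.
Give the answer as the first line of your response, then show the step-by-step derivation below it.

v0:20,v1:9,v2:inf,v3:12,v4:inf,v5:inf,v6:0,v7:inf

step 1: dist = v0:20,v1:9,v2:inf,v3:12,v4:inf,v5:inf,v6:0,v7:inf
step 2: dist = v0:20,v1:9,v2:inf,v3:12,v4:inf,v5:inf,v6:0,v7:inf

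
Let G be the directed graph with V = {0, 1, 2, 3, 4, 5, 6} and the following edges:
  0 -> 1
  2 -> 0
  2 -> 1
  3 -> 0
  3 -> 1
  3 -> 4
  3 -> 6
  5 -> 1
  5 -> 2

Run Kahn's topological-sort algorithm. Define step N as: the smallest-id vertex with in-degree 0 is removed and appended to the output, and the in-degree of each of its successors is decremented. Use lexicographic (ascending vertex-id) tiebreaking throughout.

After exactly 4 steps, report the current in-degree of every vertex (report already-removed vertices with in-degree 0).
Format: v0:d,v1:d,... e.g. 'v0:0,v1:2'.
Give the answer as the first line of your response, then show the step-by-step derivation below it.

v0:0,v1:1,v2:0,v3:0,v4:0,v5:0,v6:0

step 1: output 3; order=[3]; indeg=(1,3,1,0,0,0,0)
step 2: output 4; order=[3,4]; indeg=(1,3,1,0,0,0,0)
step 3: output 5; order=[3,4,5]; indeg=(1,2,0,0,0,0,0)
step 4: output 2; order=[3,4,5,2]; indeg=(0,1,0,0,0,0,0)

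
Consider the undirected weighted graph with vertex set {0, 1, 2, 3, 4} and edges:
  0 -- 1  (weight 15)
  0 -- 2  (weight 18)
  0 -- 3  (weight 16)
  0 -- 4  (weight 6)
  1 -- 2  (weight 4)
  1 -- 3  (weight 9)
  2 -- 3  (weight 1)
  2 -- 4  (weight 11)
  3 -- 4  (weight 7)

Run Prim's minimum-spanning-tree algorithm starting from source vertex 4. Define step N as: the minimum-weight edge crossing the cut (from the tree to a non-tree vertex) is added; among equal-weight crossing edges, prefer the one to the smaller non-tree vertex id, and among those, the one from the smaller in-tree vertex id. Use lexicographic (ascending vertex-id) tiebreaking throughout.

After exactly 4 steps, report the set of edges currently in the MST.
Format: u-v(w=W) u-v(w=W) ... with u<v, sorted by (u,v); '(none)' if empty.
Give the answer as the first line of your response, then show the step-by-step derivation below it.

0-4(w=6) 1-2(w=4) 2-3(w=1) 3-4(w=7)

step 1: add edge 0-4 (w=6); MST = {0-4(w=6)}
step 2: add edge 3-4 (w=7); MST = {0-4(w=6) 3-4(w=7)}
step 3: add edge 2-3 (w=1); MST = {0-4(w=6) 2-3(w=1) 3-4(w=7)}
step 4: add edge 1-2 (w=4); MST = {0-4(w=6) 1-2(w=4) 2-3(w=1) 3-4(w=7)}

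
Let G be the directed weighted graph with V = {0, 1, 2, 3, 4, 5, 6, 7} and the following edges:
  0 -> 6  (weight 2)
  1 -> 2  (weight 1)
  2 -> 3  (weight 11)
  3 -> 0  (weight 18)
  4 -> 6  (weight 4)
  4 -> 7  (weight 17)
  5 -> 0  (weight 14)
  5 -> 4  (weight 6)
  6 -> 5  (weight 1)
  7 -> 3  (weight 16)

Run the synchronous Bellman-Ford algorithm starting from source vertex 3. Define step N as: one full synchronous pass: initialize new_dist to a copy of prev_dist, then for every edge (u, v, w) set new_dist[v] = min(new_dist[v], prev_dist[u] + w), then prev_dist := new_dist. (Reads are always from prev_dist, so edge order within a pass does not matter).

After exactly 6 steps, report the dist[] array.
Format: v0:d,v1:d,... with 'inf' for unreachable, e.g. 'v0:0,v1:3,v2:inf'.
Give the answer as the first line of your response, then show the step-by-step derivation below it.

v0:18,v1:inf,v2:inf,v3:0,v4:27,v5:21,v6:20,v7:44

step 1: dist = v0:18,v1:inf,v2:inf,v3:0,v4:inf,v5:inf,v6:inf,v7:inf
step 2: dist = v0:18,v1:inf,v2:inf,v3:0,v4:inf,v5:inf,v6:20,v7:inf
step 3: dist = v0:18,v1:inf,v2:inf,v3:0,v4:inf,v5:21,v6:20,v7:inf
step 4: dist = v0:18,v1:inf,v2:inf,v3:0,v4:27,v5:21,v6:20,v7:inf
step 5: dist = v0:18,v1:inf,v2:inf,v3:0,v4:27,v5:21,v6:20,v7:44
step 6: dist = v0:18,v1:inf,v2:inf,v3:0,v4:27,v5:21,v6:20,v7:44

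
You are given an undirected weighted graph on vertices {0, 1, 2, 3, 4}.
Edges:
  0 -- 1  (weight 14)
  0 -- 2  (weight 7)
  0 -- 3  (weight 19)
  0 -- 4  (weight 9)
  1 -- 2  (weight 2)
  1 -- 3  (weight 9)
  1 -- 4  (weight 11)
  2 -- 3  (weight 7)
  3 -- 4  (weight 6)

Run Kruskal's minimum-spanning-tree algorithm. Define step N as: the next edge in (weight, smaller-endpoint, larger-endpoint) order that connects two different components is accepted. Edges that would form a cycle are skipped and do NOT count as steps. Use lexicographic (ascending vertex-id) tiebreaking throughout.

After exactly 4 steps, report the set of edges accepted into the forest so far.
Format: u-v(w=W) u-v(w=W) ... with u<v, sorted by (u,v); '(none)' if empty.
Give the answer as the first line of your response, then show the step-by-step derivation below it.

0-2(w=7) 1-2(w=2) 2-3(w=7) 3-4(w=6)

step 1: add edge 1-2 (w=2); MST = {1-2(w=2)}
step 2: add edge 3-4 (w=6); MST = {1-2(w=2) 3-4(w=6)}
step 3: add edge 0-2 (w=7); MST = {0-2(w=7) 1-2(w=2) 3-4(w=6)}
step 4: add edge 2-3 (w=7); MST = {0-2(w=7) 1-2(w=2) 2-3(w=7) 3-4(w=6)}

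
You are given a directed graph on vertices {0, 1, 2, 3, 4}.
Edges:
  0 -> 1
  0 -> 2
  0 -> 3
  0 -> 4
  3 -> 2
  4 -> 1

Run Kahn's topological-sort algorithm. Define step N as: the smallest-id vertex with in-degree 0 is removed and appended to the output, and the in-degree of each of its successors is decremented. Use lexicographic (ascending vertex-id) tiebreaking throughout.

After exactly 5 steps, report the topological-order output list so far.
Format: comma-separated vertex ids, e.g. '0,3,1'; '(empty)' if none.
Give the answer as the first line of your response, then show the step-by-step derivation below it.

0,3,2,4,1

step 1: output 0; order=[0]; indeg=(0,1,1,0,0)
step 2: output 3; order=[0,3]; indeg=(0,1,0,0,0)
step 3: output 2; order=[0,3,2]; indeg=(0,1,0,0,0)
step 4: output 4; order=[0,3,2,4]; indeg=(0,0,0,0,0)
step 5: output 1; order=[0,3,2,4,1]; indeg=(0,0,0,0,0)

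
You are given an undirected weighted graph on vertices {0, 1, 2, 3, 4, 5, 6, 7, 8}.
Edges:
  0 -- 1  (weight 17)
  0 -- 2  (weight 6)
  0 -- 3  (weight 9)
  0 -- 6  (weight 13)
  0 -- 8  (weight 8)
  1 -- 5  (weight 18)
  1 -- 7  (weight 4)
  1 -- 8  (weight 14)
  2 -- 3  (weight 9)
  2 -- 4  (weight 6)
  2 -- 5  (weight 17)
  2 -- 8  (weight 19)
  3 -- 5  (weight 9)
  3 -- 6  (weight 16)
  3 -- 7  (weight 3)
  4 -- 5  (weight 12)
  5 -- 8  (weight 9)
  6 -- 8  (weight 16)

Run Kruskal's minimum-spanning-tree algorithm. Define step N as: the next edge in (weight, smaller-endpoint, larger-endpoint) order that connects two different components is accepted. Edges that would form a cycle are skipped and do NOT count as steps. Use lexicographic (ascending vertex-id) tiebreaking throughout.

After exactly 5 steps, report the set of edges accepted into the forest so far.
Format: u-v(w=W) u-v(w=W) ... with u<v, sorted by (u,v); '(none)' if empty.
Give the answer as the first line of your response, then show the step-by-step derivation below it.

0-2(w=6) 0-8(w=8) 1-7(w=4) 2-4(w=6) 3-7(w=3)

step 1: add edge 3-7 (w=3); MST = {3-7(w=3)}
step 2: add edge 1-7 (w=4); MST = {1-7(w=4) 3-7(w=3)}
step 3: add edge 0-2 (w=6); MST = {0-2(w=6) 1-7(w=4) 3-7(w=3)}
step 4: add edge 2-4 (w=6); MST = {0-2(w=6) 1-7(w=4) 2-4(w=6) 3-7(w=3)}
step 5: add edge 0-8 (w=8); MST = {0-2(w=6) 0-8(w=8) 1-7(w=4) 2-4(w=6) 3-7(w=3)}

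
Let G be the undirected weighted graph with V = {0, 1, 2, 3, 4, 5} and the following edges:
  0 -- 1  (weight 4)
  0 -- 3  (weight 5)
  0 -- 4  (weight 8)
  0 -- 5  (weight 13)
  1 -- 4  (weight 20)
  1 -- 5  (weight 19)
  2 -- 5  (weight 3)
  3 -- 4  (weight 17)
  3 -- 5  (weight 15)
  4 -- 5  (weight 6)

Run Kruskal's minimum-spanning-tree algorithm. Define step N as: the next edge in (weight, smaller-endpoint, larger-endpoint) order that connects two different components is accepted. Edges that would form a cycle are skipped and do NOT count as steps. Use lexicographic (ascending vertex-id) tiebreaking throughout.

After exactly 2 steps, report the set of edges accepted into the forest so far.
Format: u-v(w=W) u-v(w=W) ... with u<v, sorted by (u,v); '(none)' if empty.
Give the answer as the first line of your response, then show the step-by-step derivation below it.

0-1(w=4) 2-5(w=3)

step 1: add edge 2-5 (w=3); MST = {2-5(w=3)}
step 2: add edge 0-1 (w=4); MST = {0-1(w=4) 2-5(w=3)}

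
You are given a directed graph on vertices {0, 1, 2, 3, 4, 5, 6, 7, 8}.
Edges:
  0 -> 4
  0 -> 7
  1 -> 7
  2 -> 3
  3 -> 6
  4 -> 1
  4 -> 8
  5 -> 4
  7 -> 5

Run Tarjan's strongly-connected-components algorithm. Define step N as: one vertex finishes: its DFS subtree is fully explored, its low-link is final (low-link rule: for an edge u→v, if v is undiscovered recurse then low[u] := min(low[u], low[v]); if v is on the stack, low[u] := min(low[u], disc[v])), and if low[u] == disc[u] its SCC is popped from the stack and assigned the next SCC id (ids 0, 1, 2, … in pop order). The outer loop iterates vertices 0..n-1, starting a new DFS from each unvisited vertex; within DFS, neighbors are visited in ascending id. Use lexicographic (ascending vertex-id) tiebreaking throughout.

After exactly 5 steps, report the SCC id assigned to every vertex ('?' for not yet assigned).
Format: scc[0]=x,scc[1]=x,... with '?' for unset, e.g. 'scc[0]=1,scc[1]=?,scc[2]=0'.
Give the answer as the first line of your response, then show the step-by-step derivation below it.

scc[0]=?,scc[1]=1,scc[2]=?,scc[3]=?,scc[4]=1,scc[5]=1,scc[6]=?,scc[7]=1,scc[8]=0

step 1: low=(low[0]=0,low[1]=2,low[2]=?,low[3]=?,low[4]=1,low[5]=1,low[6]=?,low[7]=3,low[8]=?); scc=(scc[0]=?,scc[1]=?,scc[2]=?,scc[3]=?,scc[4]=?,scc[5]=?,scc[6]=?,scc[7]=?,scc[8]=?)
step 2: low=(low[0]=0,low[1]=2,low[2]=?,low[3]=?,low[4]=1,low[5]=1,low[6]=?,low[7]=1,low[8]=?); scc=(scc[0]=?,scc[1]=?,scc[2]=?,scc[3]=?,scc[4]=?,scc[5]=?,scc[6]=?,scc[7]=?,scc[8]=?)
step 3: low=(low[0]=0,low[1]=1,low[2]=?,low[3]=?,low[4]=1,low[5]=1,low[6]=?,low[7]=1,low[8]=?); scc=(scc[0]=?,scc[1]=?,scc[2]=?,scc[3]=?,scc[4]=?,scc[5]=?,scc[6]=?,scc[7]=?,scc[8]=?)
step 4: low=(low[0]=0,low[1]=1,low[2]=?,low[3]=?,low[4]=1,low[5]=1,low[6]=?,low[7]=1,low[8]=5); scc=(scc[0]=?,scc[1]=?,scc[2]=?,scc[3]=?,scc[4]=?,scc[5]=?,scc[6]=?,scc[7]=?,scc[8]=0)
step 5: low=(low[0]=0,low[1]=1,low[2]=?,low[3]=?,low[4]=1,low[5]=1,low[6]=?,low[7]=1,low[8]=5); scc=(scc[0]=?,scc[1]=1,scc[2]=?,scc[3]=?,scc[4]=1,scc[5]=1,scc[6]=?,scc[7]=1,scc[8]=0)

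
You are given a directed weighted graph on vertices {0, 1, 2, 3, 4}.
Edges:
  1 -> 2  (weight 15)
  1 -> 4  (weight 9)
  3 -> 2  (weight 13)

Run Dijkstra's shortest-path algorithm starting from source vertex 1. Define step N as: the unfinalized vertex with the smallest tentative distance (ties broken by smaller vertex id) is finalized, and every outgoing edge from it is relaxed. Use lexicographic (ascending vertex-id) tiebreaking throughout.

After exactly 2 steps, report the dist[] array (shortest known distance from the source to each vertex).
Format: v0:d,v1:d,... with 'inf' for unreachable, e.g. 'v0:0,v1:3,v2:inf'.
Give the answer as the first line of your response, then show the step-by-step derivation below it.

v0:inf,v1:0,v2:15,v3:inf,v4:9

step 1: dist = v0:inf,v1:0,v2:15,v3:inf,v4:9
step 2: dist = v0:inf,v1:0,v2:15,v3:inf,v4:9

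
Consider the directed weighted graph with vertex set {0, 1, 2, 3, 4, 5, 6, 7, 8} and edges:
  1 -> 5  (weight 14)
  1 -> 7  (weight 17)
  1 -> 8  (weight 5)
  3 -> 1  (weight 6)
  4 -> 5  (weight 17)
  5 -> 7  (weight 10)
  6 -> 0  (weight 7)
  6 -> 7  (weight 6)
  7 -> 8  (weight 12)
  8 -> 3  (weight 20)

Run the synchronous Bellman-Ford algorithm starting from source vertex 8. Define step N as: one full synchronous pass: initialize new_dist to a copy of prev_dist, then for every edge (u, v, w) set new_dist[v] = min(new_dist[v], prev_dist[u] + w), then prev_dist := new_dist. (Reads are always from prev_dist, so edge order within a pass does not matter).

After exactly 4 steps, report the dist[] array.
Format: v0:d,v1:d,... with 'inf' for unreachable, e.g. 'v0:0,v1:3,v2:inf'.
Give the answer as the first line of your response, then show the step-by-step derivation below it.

v0:inf,v1:26,v2:inf,v3:20,v4:inf,v5:40,v6:inf,v7:43,v8:0

step 1: dist = v0:inf,v1:inf,v2:inf,v3:20,v4:inf,v5:inf,v6:inf,v7:inf,v8:0
step 2: dist = v0:inf,v1:26,v2:inf,v3:20,v4:inf,v5:inf,v6:inf,v7:inf,v8:0
step 3: dist = v0:inf,v1:26,v2:inf,v3:20,v4:inf,v5:40,v6:inf,v7:43,v8:0
step 4: dist = v0:inf,v1:26,v2:inf,v3:20,v4:inf,v5:40,v6:inf,v7:43,v8:0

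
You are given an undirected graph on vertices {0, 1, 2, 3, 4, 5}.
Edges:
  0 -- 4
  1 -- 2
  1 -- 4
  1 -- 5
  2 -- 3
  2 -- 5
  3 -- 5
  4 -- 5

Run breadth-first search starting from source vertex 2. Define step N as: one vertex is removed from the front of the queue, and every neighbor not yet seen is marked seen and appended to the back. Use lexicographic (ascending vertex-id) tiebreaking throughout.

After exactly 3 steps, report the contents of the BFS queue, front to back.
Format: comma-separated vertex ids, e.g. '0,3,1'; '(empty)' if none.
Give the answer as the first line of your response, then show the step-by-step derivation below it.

5,4

step 1: dequeue 2; queue=[1,3,5]; order=2
step 2: dequeue 1; queue=[3,5,4]; order=2,1
step 3: dequeue 3; queue=[5,4]; order=2,1,3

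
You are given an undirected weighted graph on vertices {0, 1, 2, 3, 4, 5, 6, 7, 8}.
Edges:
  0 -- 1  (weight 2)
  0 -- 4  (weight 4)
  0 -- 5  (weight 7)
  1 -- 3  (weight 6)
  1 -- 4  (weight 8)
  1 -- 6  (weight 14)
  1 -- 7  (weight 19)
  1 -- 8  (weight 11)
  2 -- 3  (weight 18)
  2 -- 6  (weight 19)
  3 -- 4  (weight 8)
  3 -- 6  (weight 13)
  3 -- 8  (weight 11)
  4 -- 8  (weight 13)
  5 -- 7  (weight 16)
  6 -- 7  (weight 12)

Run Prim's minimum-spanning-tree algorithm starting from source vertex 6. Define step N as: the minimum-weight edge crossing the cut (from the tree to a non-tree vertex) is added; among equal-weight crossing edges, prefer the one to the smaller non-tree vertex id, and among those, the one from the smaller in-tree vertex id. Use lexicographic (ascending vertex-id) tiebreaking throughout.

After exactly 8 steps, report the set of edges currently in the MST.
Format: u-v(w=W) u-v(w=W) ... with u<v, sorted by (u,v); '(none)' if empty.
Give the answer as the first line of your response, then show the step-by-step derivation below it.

0-1(w=2) 0-4(w=4) 0-5(w=7) 1-3(w=6) 1-8(w=11) 2-3(w=18) 3-6(w=13) 6-7(w=12)

step 1: add edge 6-7 (w=12); MST = {6-7(w=12)}
step 2: add edge 3-6 (w=13); MST = {3-6(w=13) 6-7(w=12)}
step 3: add edge 1-3 (w=6); MST = {1-3(w=6) 3-6(w=13) 6-7(w=12)}
step 4: add edge 0-1 (w=2); MST = {0-1(w=2) 1-3(w=6) 3-6(w=13) 6-7(w=12)}
step 5: add edge 0-4 (w=4); MST = {0-1(w=2) 0-4(w=4) 1-3(w=6) 3-6(w=13) 6-7(w=12)}
step 6: add edge 0-5 (w=7); MST = {0-1(w=2) 0-4(w=4) 0-5(w=7) 1-3(w=6) 3-6(w=13) 6-7(w=12)}
step 7: add edge 1-8 (w=11); MST = {0-1(w=2) 0-4(w=4) 0-5(w=7) 1-3(w=6) 1-8(w=11) 3-6(w=13) 6-7(w=12)}
step 8: add edge 2-3 (w=18); MST = {0-1(w=2) 0-4(w=4) 0-5(w=7) 1-3(w=6) 1-8(w=11) 2-3(w=18) 3-6(w=13) 6-7(w=12)}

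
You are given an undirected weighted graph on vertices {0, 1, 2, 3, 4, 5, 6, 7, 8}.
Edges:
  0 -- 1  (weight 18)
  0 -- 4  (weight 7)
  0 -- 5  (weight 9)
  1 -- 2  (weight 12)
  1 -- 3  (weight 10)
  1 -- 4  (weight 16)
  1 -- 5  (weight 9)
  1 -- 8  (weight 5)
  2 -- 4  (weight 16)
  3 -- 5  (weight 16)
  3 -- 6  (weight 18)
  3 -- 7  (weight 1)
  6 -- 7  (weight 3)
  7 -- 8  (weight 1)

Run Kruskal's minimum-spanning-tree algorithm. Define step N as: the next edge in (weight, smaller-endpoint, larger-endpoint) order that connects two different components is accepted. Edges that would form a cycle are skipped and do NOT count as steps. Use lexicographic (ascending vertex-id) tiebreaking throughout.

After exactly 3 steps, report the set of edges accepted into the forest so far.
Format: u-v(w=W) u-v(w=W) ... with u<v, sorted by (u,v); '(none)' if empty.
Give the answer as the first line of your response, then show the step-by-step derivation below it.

3-7(w=1) 6-7(w=3) 7-8(w=1)

step 1: add edge 3-7 (w=1); MST = {3-7(w=1)}
step 2: add edge 7-8 (w=1); MST = {3-7(w=1) 7-8(w=1)}
step 3: add edge 6-7 (w=3); MST = {3-7(w=1) 6-7(w=3) 7-8(w=1)}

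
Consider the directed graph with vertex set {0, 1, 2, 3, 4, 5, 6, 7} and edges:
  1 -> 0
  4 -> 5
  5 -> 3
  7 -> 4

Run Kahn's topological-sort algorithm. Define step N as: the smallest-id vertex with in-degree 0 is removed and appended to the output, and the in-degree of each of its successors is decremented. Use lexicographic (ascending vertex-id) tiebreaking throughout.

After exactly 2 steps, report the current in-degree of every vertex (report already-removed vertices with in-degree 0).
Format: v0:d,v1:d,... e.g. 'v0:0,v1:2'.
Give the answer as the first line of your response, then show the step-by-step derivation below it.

v0:0,v1:0,v2:0,v3:1,v4:1,v5:1,v6:0,v7:0

step 1: output 1; order=[1]; indeg=(0,0,0,1,1,1,0,0)
step 2: output 0; order=[1,0]; indeg=(0,0,0,1,1,1,0,0)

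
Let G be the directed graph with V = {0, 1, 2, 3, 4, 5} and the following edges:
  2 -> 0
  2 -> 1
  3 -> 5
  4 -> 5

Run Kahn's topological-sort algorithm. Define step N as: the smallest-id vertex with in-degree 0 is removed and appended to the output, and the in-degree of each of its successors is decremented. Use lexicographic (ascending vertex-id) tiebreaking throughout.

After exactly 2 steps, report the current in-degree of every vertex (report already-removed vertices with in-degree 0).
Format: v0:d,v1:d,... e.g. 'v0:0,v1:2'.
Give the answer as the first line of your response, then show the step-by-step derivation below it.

v0:0,v1:0,v2:0,v3:0,v4:0,v5:2

step 1: output 2; order=[2]; indeg=(0,0,0,0,0,2)
step 2: output 0; order=[2,0]; indeg=(0,0,0,0,0,2)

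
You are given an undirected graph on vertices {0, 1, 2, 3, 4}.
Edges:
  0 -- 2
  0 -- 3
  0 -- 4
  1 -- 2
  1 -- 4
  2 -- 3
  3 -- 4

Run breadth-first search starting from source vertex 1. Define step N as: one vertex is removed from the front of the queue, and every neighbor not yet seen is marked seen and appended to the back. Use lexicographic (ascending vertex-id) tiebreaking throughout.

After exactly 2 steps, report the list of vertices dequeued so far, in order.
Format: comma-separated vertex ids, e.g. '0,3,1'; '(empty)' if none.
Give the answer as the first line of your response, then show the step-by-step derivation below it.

1,2

step 1: dequeue 1; queue=[2,4]; order=1
step 2: dequeue 2; queue=[4,0,3]; order=1,2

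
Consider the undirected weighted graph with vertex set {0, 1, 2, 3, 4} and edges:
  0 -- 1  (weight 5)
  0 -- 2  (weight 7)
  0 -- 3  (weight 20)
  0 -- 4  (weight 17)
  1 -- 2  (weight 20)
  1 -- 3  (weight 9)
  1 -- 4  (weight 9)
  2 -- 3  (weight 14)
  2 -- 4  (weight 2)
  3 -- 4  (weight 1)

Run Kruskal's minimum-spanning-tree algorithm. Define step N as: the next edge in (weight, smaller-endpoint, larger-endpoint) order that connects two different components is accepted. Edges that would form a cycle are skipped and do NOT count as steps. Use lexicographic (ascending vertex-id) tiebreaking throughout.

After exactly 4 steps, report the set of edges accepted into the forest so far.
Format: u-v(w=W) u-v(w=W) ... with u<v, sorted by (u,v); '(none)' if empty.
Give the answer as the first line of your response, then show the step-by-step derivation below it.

0-1(w=5) 0-2(w=7) 2-4(w=2) 3-4(w=1)

step 1: add edge 3-4 (w=1); MST = {3-4(w=1)}
step 2: add edge 2-4 (w=2); MST = {2-4(w=2) 3-4(w=1)}
step 3: add edge 0-1 (w=5); MST = {0-1(w=5) 2-4(w=2) 3-4(w=1)}
step 4: add edge 0-2 (w=7); MST = {0-1(w=5) 0-2(w=7) 2-4(w=2) 3-4(w=1)}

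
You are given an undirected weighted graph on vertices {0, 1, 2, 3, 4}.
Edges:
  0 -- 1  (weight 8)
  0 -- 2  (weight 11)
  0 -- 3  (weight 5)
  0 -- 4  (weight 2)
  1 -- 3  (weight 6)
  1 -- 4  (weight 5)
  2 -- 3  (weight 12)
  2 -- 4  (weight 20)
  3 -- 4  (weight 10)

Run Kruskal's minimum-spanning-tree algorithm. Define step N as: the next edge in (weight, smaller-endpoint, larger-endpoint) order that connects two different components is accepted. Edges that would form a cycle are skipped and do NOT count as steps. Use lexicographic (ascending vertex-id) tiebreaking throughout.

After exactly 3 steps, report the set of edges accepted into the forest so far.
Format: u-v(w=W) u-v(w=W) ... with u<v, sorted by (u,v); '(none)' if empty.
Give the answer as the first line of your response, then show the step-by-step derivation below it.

0-3(w=5) 0-4(w=2) 1-4(w=5)

step 1: add edge 0-4 (w=2); MST = {0-4(w=2)}
step 2: add edge 0-3 (w=5); MST = {0-3(w=5) 0-4(w=2)}
step 3: add edge 1-4 (w=5); MST = {0-3(w=5) 0-4(w=2) 1-4(w=5)}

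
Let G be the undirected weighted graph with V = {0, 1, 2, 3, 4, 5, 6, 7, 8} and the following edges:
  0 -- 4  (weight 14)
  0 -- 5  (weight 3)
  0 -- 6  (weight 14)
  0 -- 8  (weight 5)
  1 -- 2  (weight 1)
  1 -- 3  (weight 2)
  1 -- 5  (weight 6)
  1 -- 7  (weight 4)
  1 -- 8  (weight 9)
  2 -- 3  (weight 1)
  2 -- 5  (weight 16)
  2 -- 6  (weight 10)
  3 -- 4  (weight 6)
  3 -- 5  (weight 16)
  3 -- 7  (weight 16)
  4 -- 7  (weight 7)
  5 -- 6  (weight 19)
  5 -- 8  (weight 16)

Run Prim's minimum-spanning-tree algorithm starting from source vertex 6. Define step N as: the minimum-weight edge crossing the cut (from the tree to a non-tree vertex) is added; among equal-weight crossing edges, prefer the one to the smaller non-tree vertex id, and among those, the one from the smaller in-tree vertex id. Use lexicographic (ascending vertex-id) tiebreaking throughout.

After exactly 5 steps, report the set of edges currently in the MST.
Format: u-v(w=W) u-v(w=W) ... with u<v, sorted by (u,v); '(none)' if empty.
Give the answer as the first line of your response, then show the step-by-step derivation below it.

1-2(w=1) 1-7(w=4) 2-3(w=1) 2-6(w=10) 3-4(w=6)

step 1: add edge 2-6 (w=10); MST = {2-6(w=10)}
step 2: add edge 1-2 (w=1); MST = {1-2(w=1) 2-6(w=10)}
step 3: add edge 2-3 (w=1); MST = {1-2(w=1) 2-3(w=1) 2-6(w=10)}
step 4: add edge 1-7 (w=4); MST = {1-2(w=1) 1-7(w=4) 2-3(w=1) 2-6(w=10)}
step 5: add edge 3-4 (w=6); MST = {1-2(w=1) 1-7(w=4) 2-3(w=1) 2-6(w=10) 3-4(w=6)}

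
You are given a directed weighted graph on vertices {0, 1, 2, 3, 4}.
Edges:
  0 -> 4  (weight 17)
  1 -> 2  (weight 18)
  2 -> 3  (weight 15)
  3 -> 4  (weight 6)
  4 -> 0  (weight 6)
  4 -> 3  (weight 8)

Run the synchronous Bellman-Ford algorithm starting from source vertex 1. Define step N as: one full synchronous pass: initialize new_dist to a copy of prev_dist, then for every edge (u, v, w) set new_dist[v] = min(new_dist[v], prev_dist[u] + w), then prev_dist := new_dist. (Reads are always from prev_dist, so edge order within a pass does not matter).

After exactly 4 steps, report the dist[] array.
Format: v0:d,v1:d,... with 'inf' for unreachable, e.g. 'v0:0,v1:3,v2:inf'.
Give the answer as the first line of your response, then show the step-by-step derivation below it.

v0:45,v1:0,v2:18,v3:33,v4:39

step 1: dist = v0:inf,v1:0,v2:18,v3:inf,v4:inf
step 2: dist = v0:inf,v1:0,v2:18,v3:33,v4:inf
step 3: dist = v0:inf,v1:0,v2:18,v3:33,v4:39
step 4: dist = v0:45,v1:0,v2:18,v3:33,v4:39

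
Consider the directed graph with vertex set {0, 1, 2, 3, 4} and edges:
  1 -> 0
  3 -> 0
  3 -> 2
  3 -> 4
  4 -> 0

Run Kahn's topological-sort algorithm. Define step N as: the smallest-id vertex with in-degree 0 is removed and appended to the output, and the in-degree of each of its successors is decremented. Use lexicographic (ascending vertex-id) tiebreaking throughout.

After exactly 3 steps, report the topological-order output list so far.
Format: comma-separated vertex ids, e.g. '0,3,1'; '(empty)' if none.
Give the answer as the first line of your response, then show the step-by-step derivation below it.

1,3,2

step 1: output 1; order=[1]; indeg=(2,0,1,0,1)
step 2: output 3; order=[1,3]; indeg=(1,0,0,0,0)
step 3: output 2; order=[1,3,2]; indeg=(1,0,0,0,0)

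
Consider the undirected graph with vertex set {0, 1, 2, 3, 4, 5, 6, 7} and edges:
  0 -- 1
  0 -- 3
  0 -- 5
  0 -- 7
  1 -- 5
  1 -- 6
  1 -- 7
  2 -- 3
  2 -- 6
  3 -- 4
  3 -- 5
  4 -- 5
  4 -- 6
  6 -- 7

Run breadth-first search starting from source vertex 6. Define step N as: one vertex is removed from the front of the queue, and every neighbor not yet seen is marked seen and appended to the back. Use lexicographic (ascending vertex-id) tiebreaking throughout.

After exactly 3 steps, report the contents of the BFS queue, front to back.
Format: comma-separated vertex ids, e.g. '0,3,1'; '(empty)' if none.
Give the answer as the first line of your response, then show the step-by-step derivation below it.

4,7,0,5,3

step 1: dequeue 6; queue=[1,2,4,7]; order=6
step 2: dequeue 1; queue=[2,4,7,0,5]; order=6,1
step 3: dequeue 2; queue=[4,7,0,5,3]; order=6,1,2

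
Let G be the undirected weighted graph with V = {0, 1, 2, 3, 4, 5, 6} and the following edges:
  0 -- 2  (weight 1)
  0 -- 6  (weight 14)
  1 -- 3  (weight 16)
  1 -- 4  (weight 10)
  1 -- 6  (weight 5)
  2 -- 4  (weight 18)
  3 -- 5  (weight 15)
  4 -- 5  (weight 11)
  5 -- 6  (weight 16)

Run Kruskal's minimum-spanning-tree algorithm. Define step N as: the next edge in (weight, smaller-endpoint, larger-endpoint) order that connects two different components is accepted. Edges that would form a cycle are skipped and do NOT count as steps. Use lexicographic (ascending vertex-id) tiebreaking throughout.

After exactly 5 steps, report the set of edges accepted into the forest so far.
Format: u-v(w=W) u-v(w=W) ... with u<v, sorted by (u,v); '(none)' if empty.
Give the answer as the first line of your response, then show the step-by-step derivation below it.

0-2(w=1) 0-6(w=14) 1-4(w=10) 1-6(w=5) 4-5(w=11)

step 1: add edge 0-2 (w=1); MST = {0-2(w=1)}
step 2: add edge 1-6 (w=5); MST = {0-2(w=1) 1-6(w=5)}
step 3: add edge 1-4 (w=10); MST = {0-2(w=1) 1-4(w=10) 1-6(w=5)}
step 4: add edge 4-5 (w=11); MST = {0-2(w=1) 1-4(w=10) 1-6(w=5) 4-5(w=11)}
step 5: add edge 0-6 (w=14); MST = {0-2(w=1) 0-6(w=14) 1-4(w=10) 1-6(w=5) 4-5(w=11)}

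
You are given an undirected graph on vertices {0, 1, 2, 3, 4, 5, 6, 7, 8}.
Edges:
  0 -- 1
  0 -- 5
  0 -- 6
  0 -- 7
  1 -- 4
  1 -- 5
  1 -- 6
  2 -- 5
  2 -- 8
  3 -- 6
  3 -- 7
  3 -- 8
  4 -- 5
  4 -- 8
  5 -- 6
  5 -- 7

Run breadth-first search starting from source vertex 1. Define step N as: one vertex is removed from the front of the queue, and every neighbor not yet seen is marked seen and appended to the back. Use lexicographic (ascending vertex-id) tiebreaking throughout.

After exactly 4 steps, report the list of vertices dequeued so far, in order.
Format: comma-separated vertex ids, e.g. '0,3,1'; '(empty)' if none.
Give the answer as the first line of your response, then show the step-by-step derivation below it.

1,0,4,5

step 1: dequeue 1; queue=[0,4,5,6]; order=1
step 2: dequeue 0; queue=[4,5,6,7]; order=1,0
step 3: dequeue 4; queue=[5,6,7,8]; order=1,0,4
step 4: dequeue 5; queue=[6,7,8,2]; order=1,0,4,5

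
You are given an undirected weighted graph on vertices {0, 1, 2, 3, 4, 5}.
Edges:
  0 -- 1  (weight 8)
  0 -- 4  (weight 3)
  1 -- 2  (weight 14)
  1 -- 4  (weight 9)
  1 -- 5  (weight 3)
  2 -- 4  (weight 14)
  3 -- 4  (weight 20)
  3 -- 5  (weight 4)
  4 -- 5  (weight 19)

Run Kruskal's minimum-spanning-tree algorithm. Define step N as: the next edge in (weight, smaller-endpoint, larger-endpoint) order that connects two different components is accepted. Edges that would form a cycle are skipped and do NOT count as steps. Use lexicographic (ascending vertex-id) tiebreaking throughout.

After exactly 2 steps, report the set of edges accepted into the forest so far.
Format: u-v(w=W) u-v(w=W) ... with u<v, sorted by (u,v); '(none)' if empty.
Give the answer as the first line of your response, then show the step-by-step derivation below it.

0-4(w=3) 1-5(w=3)

step 1: add edge 0-4 (w=3); MST = {0-4(w=3)}
step 2: add edge 1-5 (w=3); MST = {0-4(w=3) 1-5(w=3)}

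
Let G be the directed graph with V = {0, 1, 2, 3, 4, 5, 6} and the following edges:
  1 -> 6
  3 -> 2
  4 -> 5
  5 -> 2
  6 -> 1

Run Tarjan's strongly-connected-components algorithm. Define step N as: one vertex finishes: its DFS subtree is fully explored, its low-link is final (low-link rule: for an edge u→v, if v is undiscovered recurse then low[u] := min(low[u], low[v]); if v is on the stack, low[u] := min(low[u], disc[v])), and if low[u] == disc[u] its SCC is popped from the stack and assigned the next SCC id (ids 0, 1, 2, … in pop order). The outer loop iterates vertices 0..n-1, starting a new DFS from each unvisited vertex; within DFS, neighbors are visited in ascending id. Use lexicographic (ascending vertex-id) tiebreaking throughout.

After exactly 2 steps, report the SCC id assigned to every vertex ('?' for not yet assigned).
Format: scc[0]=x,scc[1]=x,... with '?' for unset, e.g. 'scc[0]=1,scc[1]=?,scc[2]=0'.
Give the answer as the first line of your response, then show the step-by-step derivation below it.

scc[0]=0,scc[1]=?,scc[2]=?,scc[3]=?,scc[4]=?,scc[5]=?,scc[6]=?

step 1: low=(low[0]=0,low[1]=?,low[2]=?,low[3]=?,low[4]=?,low[5]=?,low[6]=?); scc=(scc[0]=0,scc[1]=?,scc[2]=?,scc[3]=?,scc[4]=?,scc[5]=?,scc[6]=?)
step 2: low=(low[0]=0,low[1]=1,low[2]=?,low[3]=?,low[4]=?,low[5]=?,low[6]=1); scc=(scc[0]=0,scc[1]=?,scc[2]=?,scc[3]=?,scc[4]=?,scc[5]=?,scc[6]=?)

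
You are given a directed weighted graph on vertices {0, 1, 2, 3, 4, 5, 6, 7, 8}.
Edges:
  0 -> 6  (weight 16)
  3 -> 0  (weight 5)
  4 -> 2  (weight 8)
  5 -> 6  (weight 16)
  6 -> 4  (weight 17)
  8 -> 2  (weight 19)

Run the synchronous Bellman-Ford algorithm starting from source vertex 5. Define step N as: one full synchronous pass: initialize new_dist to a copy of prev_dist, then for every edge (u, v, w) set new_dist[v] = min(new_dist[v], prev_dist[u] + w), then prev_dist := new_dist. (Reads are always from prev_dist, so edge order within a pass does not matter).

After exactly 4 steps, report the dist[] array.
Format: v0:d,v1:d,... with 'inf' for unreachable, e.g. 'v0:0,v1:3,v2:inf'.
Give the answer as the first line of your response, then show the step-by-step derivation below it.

v0:inf,v1:inf,v2:41,v3:inf,v4:33,v5:0,v6:16,v7:inf,v8:inf

step 1: dist = v0:inf,v1:inf,v2:inf,v3:inf,v4:inf,v5:0,v6:16,v7:inf,v8:inf
step 2: dist = v0:inf,v1:inf,v2:inf,v3:inf,v4:33,v5:0,v6:16,v7:inf,v8:inf
step 3: dist = v0:inf,v1:inf,v2:41,v3:inf,v4:33,v5:0,v6:16,v7:inf,v8:inf
step 4: dist = v0:inf,v1:inf,v2:41,v3:inf,v4:33,v5:0,v6:16,v7:inf,v8:inf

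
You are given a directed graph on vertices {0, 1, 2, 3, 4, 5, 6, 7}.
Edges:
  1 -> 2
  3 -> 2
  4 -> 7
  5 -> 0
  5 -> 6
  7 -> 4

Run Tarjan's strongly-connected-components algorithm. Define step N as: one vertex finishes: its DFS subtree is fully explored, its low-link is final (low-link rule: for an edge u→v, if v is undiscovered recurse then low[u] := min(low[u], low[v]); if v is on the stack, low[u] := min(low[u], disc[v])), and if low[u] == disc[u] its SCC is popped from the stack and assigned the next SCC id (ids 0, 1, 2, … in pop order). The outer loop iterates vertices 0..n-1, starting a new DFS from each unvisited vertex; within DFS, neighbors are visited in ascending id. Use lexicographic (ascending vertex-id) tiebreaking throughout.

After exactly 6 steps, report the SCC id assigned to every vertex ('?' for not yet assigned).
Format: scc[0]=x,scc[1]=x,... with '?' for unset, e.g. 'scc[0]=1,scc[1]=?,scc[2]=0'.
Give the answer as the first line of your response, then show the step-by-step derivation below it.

scc[0]=0,scc[1]=2,scc[2]=1,scc[3]=3,scc[4]=4,scc[5]=?,scc[6]=?,scc[7]=4

step 1: low=(low[0]=0,low[1]=?,low[2]=?,low[3]=?,low[4]=?,low[5]=?,low[6]=?,low[7]=?); scc=(scc[0]=0,scc[1]=?,scc[2]=?,scc[3]=?,scc[4]=?,scc[5]=?,scc[6]=?,scc[7]=?)
step 2: low=(low[0]=0,low[1]=1,low[2]=2,low[3]=?,low[4]=?,low[5]=?,low[6]=?,low[7]=?); scc=(scc[0]=0,scc[1]=?,scc[2]=1,scc[3]=?,scc[4]=?,scc[5]=?,scc[6]=?,scc[7]=?)
step 3: low=(low[0]=0,low[1]=1,low[2]=2,low[3]=?,low[4]=?,low[5]=?,low[6]=?,low[7]=?); scc=(scc[0]=0,scc[1]=2,scc[2]=1,scc[3]=?,scc[4]=?,scc[5]=?,scc[6]=?,scc[7]=?)
step 4: low=(low[0]=0,low[1]=1,low[2]=2,low[3]=3,low[4]=?,low[5]=?,low[6]=?,low[7]=?); scc=(scc[0]=0,scc[1]=2,scc[2]=1,scc[3]=3,scc[4]=?,scc[5]=?,scc[6]=?,scc[7]=?)
step 5: low=(low[0]=0,low[1]=1,low[2]=2,low[3]=3,low[4]=4,low[5]=?,low[6]=?,low[7]=4); scc=(scc[0]=0,scc[1]=2,scc[2]=1,scc[3]=3,scc[4]=?,scc[5]=?,scc[6]=?,scc[7]=?)
step 6: low=(low[0]=0,low[1]=1,low[2]=2,low[3]=3,low[4]=4,low[5]=?,low[6]=?,low[7]=4); scc=(scc[0]=0,scc[1]=2,scc[2]=1,scc[3]=3,scc[4]=4,scc[5]=?,scc[6]=?,scc[7]=4)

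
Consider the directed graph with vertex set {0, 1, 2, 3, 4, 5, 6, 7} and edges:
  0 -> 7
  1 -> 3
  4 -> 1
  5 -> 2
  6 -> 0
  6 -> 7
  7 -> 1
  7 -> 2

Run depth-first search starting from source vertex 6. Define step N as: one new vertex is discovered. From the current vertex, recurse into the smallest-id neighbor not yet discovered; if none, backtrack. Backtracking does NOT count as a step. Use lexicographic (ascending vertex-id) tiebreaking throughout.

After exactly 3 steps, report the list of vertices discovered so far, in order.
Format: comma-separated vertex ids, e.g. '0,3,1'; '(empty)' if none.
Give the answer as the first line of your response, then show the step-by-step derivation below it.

6,0,7

step 1: discover 6; path=6; order=6
step 2: discover 0; path=6>0; order=6,0
step 3: discover 7; path=6>0>7; order=6,0,7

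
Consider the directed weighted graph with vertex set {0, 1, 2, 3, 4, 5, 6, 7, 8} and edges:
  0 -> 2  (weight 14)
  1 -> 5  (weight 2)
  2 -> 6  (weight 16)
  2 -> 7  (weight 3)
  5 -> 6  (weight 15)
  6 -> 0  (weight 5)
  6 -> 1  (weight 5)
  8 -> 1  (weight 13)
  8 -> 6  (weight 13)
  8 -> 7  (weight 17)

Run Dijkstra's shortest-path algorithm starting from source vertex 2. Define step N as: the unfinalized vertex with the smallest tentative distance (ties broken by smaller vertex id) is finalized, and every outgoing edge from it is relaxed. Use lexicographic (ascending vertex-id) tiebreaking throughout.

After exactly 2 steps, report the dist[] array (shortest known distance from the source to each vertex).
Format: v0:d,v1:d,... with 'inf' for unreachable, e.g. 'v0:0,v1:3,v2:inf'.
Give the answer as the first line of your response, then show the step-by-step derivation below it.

v0:inf,v1:inf,v2:0,v3:inf,v4:inf,v5:inf,v6:16,v7:3,v8:inf

step 1: dist = v0:inf,v1:inf,v2:0,v3:inf,v4:inf,v5:inf,v6:16,v7:3,v8:inf
step 2: dist = v0:inf,v1:inf,v2:0,v3:inf,v4:inf,v5:inf,v6:16,v7:3,v8:inf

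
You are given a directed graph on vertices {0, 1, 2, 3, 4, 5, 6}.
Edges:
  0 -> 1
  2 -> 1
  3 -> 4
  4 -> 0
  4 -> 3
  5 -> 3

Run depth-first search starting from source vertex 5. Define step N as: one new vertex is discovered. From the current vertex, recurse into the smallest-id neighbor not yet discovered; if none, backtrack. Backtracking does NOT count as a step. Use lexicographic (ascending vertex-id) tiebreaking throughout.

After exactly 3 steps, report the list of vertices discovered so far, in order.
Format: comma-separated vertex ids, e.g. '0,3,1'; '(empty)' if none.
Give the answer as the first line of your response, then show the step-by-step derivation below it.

5,3,4

step 1: discover 5; path=5; order=5
step 2: discover 3; path=5>3; order=5,3
step 3: discover 4; path=5>3>4; order=5,3,4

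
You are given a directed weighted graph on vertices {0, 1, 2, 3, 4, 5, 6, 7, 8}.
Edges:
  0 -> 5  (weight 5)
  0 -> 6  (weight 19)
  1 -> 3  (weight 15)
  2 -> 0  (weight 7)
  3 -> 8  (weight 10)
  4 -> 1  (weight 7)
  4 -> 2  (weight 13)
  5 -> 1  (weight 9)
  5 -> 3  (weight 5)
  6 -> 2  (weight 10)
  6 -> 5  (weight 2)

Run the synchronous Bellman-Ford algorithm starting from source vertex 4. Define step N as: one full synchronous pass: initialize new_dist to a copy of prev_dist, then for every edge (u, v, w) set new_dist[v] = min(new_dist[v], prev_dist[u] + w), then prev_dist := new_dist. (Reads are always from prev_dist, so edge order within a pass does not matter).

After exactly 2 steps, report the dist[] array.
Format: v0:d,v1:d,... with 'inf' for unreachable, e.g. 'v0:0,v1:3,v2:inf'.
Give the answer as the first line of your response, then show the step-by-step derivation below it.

v0:20,v1:7,v2:13,v3:22,v4:0,v5:inf,v6:inf,v7:inf,v8:inf

step 1: dist = v0:inf,v1:7,v2:13,v3:inf,v4:0,v5:inf,v6:inf,v7:inf,v8:inf
step 2: dist = v0:20,v1:7,v2:13,v3:22,v4:0,v5:inf,v6:inf,v7:inf,v8:inf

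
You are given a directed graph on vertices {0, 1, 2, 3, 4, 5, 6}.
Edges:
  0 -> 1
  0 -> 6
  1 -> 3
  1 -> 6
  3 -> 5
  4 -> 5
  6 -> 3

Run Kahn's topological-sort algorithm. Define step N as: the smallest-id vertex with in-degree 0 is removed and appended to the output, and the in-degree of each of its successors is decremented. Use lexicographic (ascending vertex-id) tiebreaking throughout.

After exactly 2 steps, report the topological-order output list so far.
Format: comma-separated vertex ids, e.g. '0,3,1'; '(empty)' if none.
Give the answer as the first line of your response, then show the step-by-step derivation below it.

0,1

step 1: output 0; order=[0]; indeg=(0,0,0,2,0,2,1)
step 2: output 1; order=[0,1]; indeg=(0,0,0,1,0,2,0)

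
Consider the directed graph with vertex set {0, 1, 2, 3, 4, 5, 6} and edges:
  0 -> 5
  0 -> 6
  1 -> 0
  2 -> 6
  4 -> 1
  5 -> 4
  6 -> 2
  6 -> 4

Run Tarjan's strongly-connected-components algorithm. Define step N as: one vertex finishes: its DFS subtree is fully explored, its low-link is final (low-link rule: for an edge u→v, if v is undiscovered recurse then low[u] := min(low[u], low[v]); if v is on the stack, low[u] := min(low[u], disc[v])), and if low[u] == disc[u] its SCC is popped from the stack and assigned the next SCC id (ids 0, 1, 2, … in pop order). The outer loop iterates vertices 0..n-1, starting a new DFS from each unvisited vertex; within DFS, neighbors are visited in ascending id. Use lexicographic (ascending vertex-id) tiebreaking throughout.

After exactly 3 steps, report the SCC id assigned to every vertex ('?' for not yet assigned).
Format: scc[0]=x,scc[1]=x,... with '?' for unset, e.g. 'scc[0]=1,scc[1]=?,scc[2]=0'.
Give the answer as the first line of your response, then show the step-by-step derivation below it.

scc[0]=?,scc[1]=?,scc[2]=?,scc[3]=?,scc[4]=?,scc[5]=?,scc[6]=?

step 1: low=(low[0]=0,low[1]=0,low[2]=?,low[3]=?,low[4]=2,low[5]=1,low[6]=?); scc=(scc[0]=?,scc[1]=?,scc[2]=?,scc[3]=?,scc[4]=?,scc[5]=?,scc[6]=?)
step 2: low=(low[0]=0,low[1]=0,low[2]=?,low[3]=?,low[4]=0,low[5]=1,low[6]=?); scc=(scc[0]=?,scc[1]=?,scc[2]=?,scc[3]=?,scc[4]=?,scc[5]=?,scc[6]=?)
step 3: low=(low[0]=0,low[1]=0,low[2]=?,low[3]=?,low[4]=0,low[5]=0,low[6]=?); scc=(scc[0]=?,scc[1]=?,scc[2]=?,scc[3]=?,scc[4]=?,scc[5]=?,scc[6]=?)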